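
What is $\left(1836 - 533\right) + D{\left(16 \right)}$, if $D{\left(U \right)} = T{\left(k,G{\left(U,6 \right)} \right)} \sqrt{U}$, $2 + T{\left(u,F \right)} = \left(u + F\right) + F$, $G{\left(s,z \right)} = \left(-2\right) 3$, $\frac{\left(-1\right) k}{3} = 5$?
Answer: $1187$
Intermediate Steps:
$k = -15$ ($k = \left(-3\right) 5 = -15$)
$G{\left(s,z \right)} = -6$
$T{\left(u,F \right)} = -2 + u + 2 F$ ($T{\left(u,F \right)} = -2 + \left(\left(u + F\right) + F\right) = -2 + \left(\left(F + u\right) + F\right) = -2 + \left(u + 2 F\right) = -2 + u + 2 F$)
$D{\left(U \right)} = - 29 \sqrt{U}$ ($D{\left(U \right)} = \left(-2 - 15 + 2 \left(-6\right)\right) \sqrt{U} = \left(-2 - 15 - 12\right) \sqrt{U} = - 29 \sqrt{U}$)
$\left(1836 - 533\right) + D{\left(16 \right)} = \left(1836 - 533\right) - 29 \sqrt{16} = 1303 - 116 = 1187$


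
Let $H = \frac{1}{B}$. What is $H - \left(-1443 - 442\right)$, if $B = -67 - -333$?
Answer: $\frac{501411}{266} \approx 1885.0$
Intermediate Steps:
$B = 266$ ($B = -67 + 333 = 266$)
$H = \frac{1}{266} \approx 0.0037594$
$H - \left(-1443 - 442\right) = \frac{1}{266} - \left(-1443 - 442\right) = \frac{1}{266} - -1885 = \frac{1}{266} + 1885 = \frac{501411}{266}$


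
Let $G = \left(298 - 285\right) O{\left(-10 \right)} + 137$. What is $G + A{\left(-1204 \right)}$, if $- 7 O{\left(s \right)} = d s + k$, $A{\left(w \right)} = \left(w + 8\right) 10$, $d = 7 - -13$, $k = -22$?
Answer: $- \frac{79875}{7} \approx -11411.0$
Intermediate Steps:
$d = 20$ ($d = 7 + 13 = 20$)
$A{\left(w \right)} = 80 + 10 w$ ($A{\left(w \right)} = \left(8 + w\right) 10 = 80 + 10 w$)
$O{\left(s \right)} = \frac{22}{7} - \frac{20 s}{7}$ ($O{\left(s \right)} = - \frac{20 s - 22}{7} = - \frac{-22 + 20 s}{7} = \frac{22}{7} - \frac{20 s}{7}$)
$G = \frac{3845}{7}$ ($G = \left(298 - 285\right) \left(\frac{22}{7} - - \frac{200}{7}\right) + 137 = \left(298 - 285\right) \left(\frac{22}{7} + \frac{200}{7}\right) + 137 = 13 \cdot \frac{222}{7} + 137 = \frac{2886}{7} + 137 = \frac{3845}{7} \approx 549.29$)
$G + A{\left(-1204 \right)} = \frac{3845}{7} + \left(80 + 10 \left(-1204\right)\right) = \frac{3845}{7} + \left(80 - 12040\right) = \frac{3845}{7} - 11960 = - \frac{79875}{7}$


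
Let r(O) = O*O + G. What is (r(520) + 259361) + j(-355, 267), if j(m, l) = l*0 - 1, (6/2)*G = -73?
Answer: 1589207/3 ≈ 5.2974e+5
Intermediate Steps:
G = -73/3 (G = (⅓)*(-73) = -73/3 ≈ -24.333)
j(m, l) = -1 (j(m, l) = 0 - 1 = -1)
r(O) = -73/3 + O² (r(O) = O*O - 73/3 = O² - 73/3 = -73/3 + O²)
(r(520) + 259361) + j(-355, 267) = ((-73/3 + 520²) + 259361) - 1 = ((-73/3 + 270400) + 259361) - 1 = (811127/3 + 259361) - 1 = 1589210/3 - 1 = 1589207/3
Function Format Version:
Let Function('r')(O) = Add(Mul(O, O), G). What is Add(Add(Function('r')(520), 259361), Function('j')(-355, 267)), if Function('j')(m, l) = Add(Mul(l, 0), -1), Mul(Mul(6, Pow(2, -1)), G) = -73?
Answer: Rational(1589207, 3) ≈ 5.2974e+5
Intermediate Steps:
G = Rational(-73, 3) (G = Mul(Rational(1, 3), -73) = Rational(-73, 3) ≈ -24.333)
Function('j')(m, l) = -1 (Function('j')(m, l) = Add(0, -1) = -1)
Function('r')(O) = Add(Rational(-73, 3), Pow(O, 2)) (Function('r')(O) = Add(Mul(O, O), Rational(-73, 3)) = Add(Pow(O, 2), Rational(-73, 3)) = Add(Rational(-73, 3), Pow(O, 2)))
Add(Add(Function('r')(520), 259361), Function('j')(-355, 267)) = Add(Add(Add(Rational(-73, 3), Pow(520, 2)), 259361), -1) = Add(Add(Add(Rational(-73, 3), 270400), 259361), -1) = Add(Add(Rational(811127, 3), 259361), -1) = Add(Rational(1589210, 3), -1) = Rational(1589207, 3)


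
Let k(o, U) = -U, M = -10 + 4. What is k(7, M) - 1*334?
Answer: -328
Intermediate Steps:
M = -6
k(7, M) - 1*334 = -1*(-6) - 1*334 = 6 - 334 = -328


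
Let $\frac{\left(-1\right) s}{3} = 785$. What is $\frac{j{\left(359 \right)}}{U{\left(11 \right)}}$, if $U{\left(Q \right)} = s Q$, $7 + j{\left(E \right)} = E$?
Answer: $- \frac{32}{2355} \approx -0.013588$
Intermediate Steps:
$s = -2355$ ($s = \left(-3\right) 785 = -2355$)
$j{\left(E \right)} = -7 + E$
$U{\left(Q \right)} = - 2355 Q$
$\frac{j{\left(359 \right)}}{U{\left(11 \right)}} = \frac{-7 + 359}{\left(-2355\right) 11} = \frac{352}{-25905} = 352 \left(- \frac{1}{25905}\right) = - \frac{32}{2355}$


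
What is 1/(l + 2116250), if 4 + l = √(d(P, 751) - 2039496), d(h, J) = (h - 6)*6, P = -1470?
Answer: 1058123/2239249590434 - I*√128022/1119624795217 ≈ 4.7253e-7 - 3.1957e-10*I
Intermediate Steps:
d(h, J) = -36 + 6*h (d(h, J) = (-6 + h)*6 = -36 + 6*h)
l = -4 + 4*I*√128022 (l = -4 + √((-36 + 6*(-1470)) - 2039496) = -4 + √((-36 - 8820) - 2039496) = -4 + √(-8856 - 2039496) = -4 + √(-2048352) = -4 + 4*I*√128022 ≈ -4.0 + 1431.2*I)
1/(l + 2116250) = 1/((-4 + 4*I*√128022) + 2116250) = 1/(2116246 + 4*I*√128022)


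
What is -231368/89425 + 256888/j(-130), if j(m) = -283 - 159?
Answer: -11537237028/19762925 ≈ -583.78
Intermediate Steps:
j(m) = -442
-231368/89425 + 256888/j(-130) = -231368/89425 + 256888/(-442) = -231368*1/89425 + 256888*(-1/442) = -231368/89425 - 128444/221 = -11537237028/19762925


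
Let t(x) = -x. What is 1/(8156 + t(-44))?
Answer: 1/8200 ≈ 0.00012195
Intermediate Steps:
1/(8156 + t(-44)) = 1/(8156 - 1*(-44)) = 1/(8156 + 44) = 1/8200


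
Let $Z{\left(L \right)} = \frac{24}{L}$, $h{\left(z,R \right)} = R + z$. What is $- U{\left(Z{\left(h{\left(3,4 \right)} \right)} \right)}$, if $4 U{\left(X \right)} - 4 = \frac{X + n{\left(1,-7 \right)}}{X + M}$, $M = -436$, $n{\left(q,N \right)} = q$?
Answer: $- \frac{12081}{12112} \approx -0.99744$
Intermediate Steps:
$U{\left(X \right)} = 1 + \frac{1 + X}{4 \left(-436 + X\right)}$ ($U{\left(X \right)} = 1 + \frac{\left(X + 1\right) \frac{1}{X - 436}}{4} = 1 + \frac{\left(1 + X\right) \frac{1}{-436 + X}}{4} = 1 + \frac{\frac{1}{-436 + X} \left(1 + X\right)}{4} = 1 + \frac{1 + X}{4 \left(-436 + X\right)}$)
$- U{\left(Z{\left(h{\left(3,4 \right)} \right)} \right)} = - \frac{-1743 + 5 \frac{24}{4 + 3}}{4 \left(-436 + \frac{24}{4 + 3}\right)} = - \frac{-1743 + 5 \cdot \frac{24}{7}}{4 \left(-436 + \frac{24}{7}\right)} = - \frac{-1743 + \frac{120}{7}}{4 \left(- \frac{3028}{7}\right)} = - \frac{\left(-7\right) \left(-12081\right)}{4 \cdot 3028 \cdot 7} = \left(-1\right) \frac{12081}{12112} = - \frac{12081}{12112}$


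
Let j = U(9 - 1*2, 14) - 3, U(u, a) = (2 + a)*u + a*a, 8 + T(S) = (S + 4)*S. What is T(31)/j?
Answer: 1077/305 ≈ 3.5311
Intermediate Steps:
T(S) = -8 + S*(4 + S) (T(S) = -8 + (S + 4)*S = -8 + (4 + S)*S = -8 + S*(4 + S))
U(u, a) = a² + u*(2 + a) (U(u, a) = u*(2 + a) + a² = a² + u*(2 + a))
j = 305 (j = (14² + 2*(9 - 1*2) + 14*(9 - 1*2)) - 3 = (196 + 2*(9 - 2) + 14*(9 - 2)) - 3 = (196 + 2*7 + 14*7) - 3 = (196 + 14 + 98) - 3 = 308 - 3 = 305)
T(31)/j = (-8 + 31² + 4*31)/305 = (-8 + 961 + 124)*(1/305) = 1077*(1/305) = 1077/305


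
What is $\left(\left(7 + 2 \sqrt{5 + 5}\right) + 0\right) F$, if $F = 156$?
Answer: $1092 + 312 \sqrt{10} \approx 2078.6$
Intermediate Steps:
$\left(\left(7 + 2 \sqrt{5 + 5}\right) + 0\right) F = \left(\left(7 + 2 \sqrt{5 + 5}\right) + 0\right) 156 = \left(\left(7 + 2 \sqrt{10}\right) + 0\right) 156 = \left(7 + 2 \sqrt{10}\right) 156 = 1092 + 312 \sqrt{10}$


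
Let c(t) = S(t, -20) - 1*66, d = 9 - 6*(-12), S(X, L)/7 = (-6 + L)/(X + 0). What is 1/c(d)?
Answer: -81/5528 ≈ -0.014653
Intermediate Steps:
S(X, L) = 7*(-6 + L)/X (S(X, L) = 7*((-6 + L)/(X + 0)) = 7*((-6 + L)/X) = 7*(-6 + L)/X)
d = 81 (d = 9 + 72 = 81)
c(t) = -66 - 182/t (c(t) = 7*(-6 - 20)/t - 1*66 = 7*(-26)/t - 66 = -182/t - 66 = -66 - 182/t)
1/c(d) = 1/(-66 - 182/81) = 1/(-5528/81) = -81/5528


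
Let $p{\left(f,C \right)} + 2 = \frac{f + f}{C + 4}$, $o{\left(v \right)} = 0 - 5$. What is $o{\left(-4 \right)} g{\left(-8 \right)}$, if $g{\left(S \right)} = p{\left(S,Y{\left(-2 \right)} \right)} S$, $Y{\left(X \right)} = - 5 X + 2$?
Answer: $-120$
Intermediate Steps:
$o{\left(v \right)} = -5$ ($o{\left(v \right)} = 0 - 5 = -5$)
$Y{\left(X \right)} = 2 - 5 X$
$p{\left(f,C \right)} = -2 + \frac{2 f}{4 + C}$ ($p{\left(f,C \right)} = -2 + \frac{f + f}{C + 4} = -2 + \frac{2 f}{4 + C}$)
$g{\left(S \right)} = S \left(-2 + \frac{S}{8}\right)$ ($g{\left(S \right)} = \frac{2 \left(-4 + S - \left(2 - -10\right)\right)}{4 + \left(2 - -10\right)} S = \frac{2 \left(-4 + S - \left(2 + 10\right)\right)}{4 + \left(2 + 10\right)} S = \frac{2 \left(-4 + S - 12\right)}{4 + 12} S = \frac{2 \left(-4 + S - 12\right)}{16} S = 2 \cdot \frac{1}{16} \left(-16 + S\right) S = \left(-2 + \frac{S}{8}\right) S = S \left(-2 + \frac{S}{8}\right)$)
$o{\left(-4 \right)} g{\left(-8 \right)} = - 5 \cdot \frac{1}{8} \left(-8\right) \left(-16 - 8\right) = - 5 \cdot \frac{1}{8} \left(-8\right) \left(-24\right) = \left(-5\right) 24 = -120$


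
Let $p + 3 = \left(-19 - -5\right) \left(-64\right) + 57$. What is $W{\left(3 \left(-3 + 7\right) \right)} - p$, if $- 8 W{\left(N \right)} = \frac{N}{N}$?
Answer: $- \frac{7601}{8} \approx -950.13$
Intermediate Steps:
$p = 950$ ($p = -3 + \left(\left(-19 - -5\right) \left(-64\right) + 57\right) = -3 + \left(\left(-19 + 5\right) \left(-64\right) + 57\right) = -3 + \left(\left(-14\right) \left(-64\right) + 57\right) = -3 + \left(896 + 57\right) = -3 + 953 = 950$)
$W{\left(N \right)} = - \frac{1}{8}$ ($W{\left(N \right)} = - \frac{N \frac{1}{N}}{8} = \left(- \frac{1}{8}\right) 1 = - \frac{1}{8}$)
$W{\left(3 \left(-3 + 7\right) \right)} - p = - \frac{1}{8} - 950 = - \frac{7601}{8}$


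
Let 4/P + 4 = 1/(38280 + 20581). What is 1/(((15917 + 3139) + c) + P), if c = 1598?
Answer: 235443/4862604278 ≈ 4.8419e-5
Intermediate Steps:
P = -235444/235443 (P = 4/(-4 + 1/(38280 + 20581)) = 4/(-4 + 1/58861) = 4/(-235443/58861) = 4*(-58861/235443) = -235444/235443 ≈ -1.0000)
1/(((15917 + 3139) + c) + P) = 1/(((15917 + 3139) + 1598) - 235444/235443) = 1/((19056 + 1598) - 235444/235443) = 1/(20654 - 235444/235443) = 1/(4862604278/235443) = 235443/4862604278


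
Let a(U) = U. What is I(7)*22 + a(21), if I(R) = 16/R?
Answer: 499/7 ≈ 71.286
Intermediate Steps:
I(7)*22 + a(21) = (16/7)*22 + 21 = 352/7 + 21 = 499/7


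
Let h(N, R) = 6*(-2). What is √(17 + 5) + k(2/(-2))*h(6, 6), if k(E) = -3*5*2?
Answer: 360 + √22 ≈ 364.69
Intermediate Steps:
h(N, R) = -12
k(E) = -30 (k(E) = -15*2 = -30)
√(17 + 5) + k(2/(-2))*h(6, 6) = √(17 + 5) - 30*(-12) = √22 + 360 = 360 + √22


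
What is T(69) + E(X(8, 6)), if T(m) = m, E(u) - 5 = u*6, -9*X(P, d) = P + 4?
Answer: 66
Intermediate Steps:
X(P, d) = -4/9 - P/9 (X(P, d) = -(P + 4)/9 = -(4 + P)/9 = -4/9 - P/9)
E(u) = 5 + 6*u (E(u) = 5 + u*6 = 5 + 6*u)
T(69) + E(X(8, 6)) = 69 + (5 + 6*(-4/9 - 1/9*8)) = 69 + (5 + 6*(-4/9 - 8/9)) = 69 + (5 + 6*(-4/3)) = 69 + (5 - 8) = 69 - 3 = 66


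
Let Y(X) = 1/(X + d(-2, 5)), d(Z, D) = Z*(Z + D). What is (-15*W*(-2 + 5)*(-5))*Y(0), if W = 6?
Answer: -225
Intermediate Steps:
d(Z, D) = Z*(D + Z)
Y(X) = 1/(-6 + X) (Y(X) = 1/(X - 2*(5 - 2)) = 1/(X - 2*3) = 1/(X - 6) = 1/(-6 + X))
(-15*W*(-2 + 5)*(-5))*Y(0) = (-90*(-2 + 5)*(-5))/(-6 + 0) = -90*3*(-5)/(-6) = -90*(-15)*(-⅙) = -15*(-90)*(-⅙) = 1350*(-⅙) = -225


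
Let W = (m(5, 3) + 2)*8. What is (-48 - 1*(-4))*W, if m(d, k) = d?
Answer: -2464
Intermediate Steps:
W = 56 (W = (5 + 2)*8 = 7*8 = 56)
(-48 - 1*(-4))*W = (-48 - 1*(-4))*56 = (-48 + 4)*56 = -44*56 = -2464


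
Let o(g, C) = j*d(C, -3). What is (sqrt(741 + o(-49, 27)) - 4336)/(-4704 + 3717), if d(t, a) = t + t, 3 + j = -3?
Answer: 4336/987 - sqrt(417)/987 ≈ 4.3724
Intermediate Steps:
j = -6 (j = -3 - 3 = -6)
d(t, a) = 2*t
o(g, C) = -12*C
(sqrt(741 + o(-49, 27)) - 4336)/(-4704 + 3717) = (sqrt(741 - 12*27) - 4336)/(-4704 + 3717) = (sqrt(741 - 324) - 4336)/(-987) = (sqrt(417) - 4336)*(-1/987) = (-4336 + sqrt(417))*(-1/987) = 4336/987 - sqrt(417)/987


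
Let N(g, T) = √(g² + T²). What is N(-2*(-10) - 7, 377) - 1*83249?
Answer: -83249 + 13*√842 ≈ -82872.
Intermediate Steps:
N(g, T) = √(T² + g²)
N(-2*(-10) - 7, 377) - 1*83249 = √(377² + (-2*(-10) - 7)²) - 1*83249 = √(142129 + (20 - 7)²) - 83249 = √(142129 + 13²) - 83249 = √(142129 + 169) - 83249 = √142298 - 83249 = 13*√842 - 83249 = -83249 + 13*√842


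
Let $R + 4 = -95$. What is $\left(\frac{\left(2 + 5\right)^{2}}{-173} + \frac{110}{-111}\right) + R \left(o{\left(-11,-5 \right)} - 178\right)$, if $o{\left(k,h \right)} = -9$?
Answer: $\frac{355480670}{19203} \approx 18512.0$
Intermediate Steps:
$R = -99$ ($R = -4 - 95 = -99$)
$\left(\frac{\left(2 + 5\right)^{2}}{-173} + \frac{110}{-111}\right) + R \left(o{\left(-11,-5 \right)} - 178\right) = \left(\frac{\left(2 + 5\right)^{2}}{-173} + \frac{110}{-111}\right) - 99 \left(-9 - 178\right) = \left(7^{2} \left(- \frac{1}{173}\right) + 110 \left(- \frac{1}{111}\right)\right) - 99 \left(-9 - 178\right) = \left(49 \left(- \frac{1}{173}\right) - \frac{110}{111}\right) - -18513 = \left(- \frac{49}{173} - \frac{110}{111}\right) + 18513 = - \frac{24469}{19203} + 18513 = \frac{355480670}{19203}$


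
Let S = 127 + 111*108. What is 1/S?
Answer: 1/12115 ≈ 8.2542e-5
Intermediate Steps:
S = 12115 (S = 127 + 11988 = 12115)
1/S = 1/12115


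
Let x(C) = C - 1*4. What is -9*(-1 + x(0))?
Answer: 45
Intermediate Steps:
x(C) = -4 + C (x(C) = C - 4 = -4 + C)
-9*(-1 + x(0)) = -9*(-1 + (-4 + 0)) = -9*(-1 - 4) = -9*(-5) = 45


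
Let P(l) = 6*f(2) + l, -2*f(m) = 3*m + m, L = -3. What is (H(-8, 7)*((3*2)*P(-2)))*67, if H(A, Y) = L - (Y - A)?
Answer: 188136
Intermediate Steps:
f(m) = -2*m (f(m) = -(3*m + m)/2 = -2*m)
H(A, Y) = -3 + A - Y (H(A, Y) = -3 - (Y - A) = -3 + (A - Y) = -3 + A - Y)
P(l) = -24 + l (P(l) = 6*(-2*2) + l = 6*(-4) + l = -24 + l)
(H(-8, 7)*((3*2)*P(-2)))*67 = ((-3 - 8 - 1*7)*((3*2)*(-24 - 2)))*67 = ((-3 - 8 - 7)*(6*(-26)))*67 = -18*(-156)*67 = 2808*67 = 188136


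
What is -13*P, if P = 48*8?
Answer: -4992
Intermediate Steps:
P = 384
-13*P = -13*384 = -4992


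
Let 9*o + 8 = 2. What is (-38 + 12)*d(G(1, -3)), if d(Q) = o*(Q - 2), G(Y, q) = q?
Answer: -260/3 ≈ -86.667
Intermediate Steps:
o = -2/3 (o = -8/9 + (1/9)*2 = -8/9 + 2/9 = -2/3 ≈ -0.66667)
d(Q) = 4/3 - 2*Q/3 (d(Q) = -2*(Q - 2)/3 = -2*(-2 + Q)/3 = 4/3 - 2*Q/3)
(-38 + 12)*d(G(1, -3)) = (-38 + 12)*(4/3 - 2/3*(-3)) = -26*(4/3 + 2) = -26*10/3 = -260/3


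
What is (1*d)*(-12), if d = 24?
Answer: -288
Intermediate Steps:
(1*d)*(-12) = (1*24)*(-12) = 24*(-12) = -288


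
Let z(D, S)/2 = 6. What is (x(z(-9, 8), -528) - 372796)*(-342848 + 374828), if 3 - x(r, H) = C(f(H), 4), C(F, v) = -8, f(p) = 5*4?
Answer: -11921664300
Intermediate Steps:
z(D, S) = 12 (z(D, S) = 2*6 = 12)
f(p) = 20
x(r, H) = 11 (x(r, H) = 3 - 1*(-8) = 3 + 8 = 11)
(x(z(-9, 8), -528) - 372796)*(-342848 + 374828) = (11 - 372796)*(-342848 + 374828) = -372785*31980 = -11921664300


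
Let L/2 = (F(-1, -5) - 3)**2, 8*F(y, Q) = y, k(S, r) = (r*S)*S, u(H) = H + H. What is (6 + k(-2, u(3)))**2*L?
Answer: 140625/8 ≈ 17578.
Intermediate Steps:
u(H) = 2*H
k(S, r) = r*S**2 (k(S, r) = (S*r)*S = r*S**2)
F(y, Q) = y/8
L = 625/32 (L = 2*((1/8)*(-1) - 3)**2 = 2*(-1/8 - 3)**2 = 2*(-25/8)**2 = 2*(625/64) = 625/32 ≈ 19.531)
(6 + k(-2, u(3)))**2*L = (6 + (2*3)*(-2)**2)**2*(625/32) = (6 + 6*4)**2*(625/32) = (6 + 24)**2*(625/32) = 30**2*(625/32) = 900*(625/32) = 140625/8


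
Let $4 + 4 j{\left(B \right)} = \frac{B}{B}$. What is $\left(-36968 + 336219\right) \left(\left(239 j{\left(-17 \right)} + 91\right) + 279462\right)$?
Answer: $\frac{334411496245}{4} \approx 8.3603 \cdot 10^{10}$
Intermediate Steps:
$j{\left(B \right)} = - \frac{3}{4}$ ($j{\left(B \right)} = -1 + \frac{B \frac{1}{B}}{4} = -1 + \frac{1}{4} \cdot 1 = -1 + \frac{1}{4} = - \frac{3}{4}$)
$\left(-36968 + 336219\right) \left(\left(239 j{\left(-17 \right)} + 91\right) + 279462\right) = \left(-36968 + 336219\right) \left(\left(239 \left(- \frac{3}{4}\right) + 91\right) + 279462\right) = 299251 \left(\left(- \frac{717}{4} + 91\right) + 279462\right) = 299251 \left(- \frac{353}{4} + 279462\right) = 299251 \cdot \frac{1117495}{4} = \frac{334411496245}{4}$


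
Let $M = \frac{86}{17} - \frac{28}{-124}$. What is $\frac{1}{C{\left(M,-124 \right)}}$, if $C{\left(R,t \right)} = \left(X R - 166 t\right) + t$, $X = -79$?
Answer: $\frac{527}{10562405} \approx 4.9894 \cdot 10^{-5}$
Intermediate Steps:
$M = \frac{2785}{527}$ ($M = 86 \cdot \frac{1}{17} - - \frac{7}{31} = \frac{86}{17} + \frac{7}{31} = \frac{2785}{527} \approx 5.2846$)
$C{\left(R,t \right)} = - 165 t - 79 R$ ($C{\left(R,t \right)} = \left(- 79 R - 166 t\right) + t = \left(- 166 t - 79 R\right) + t = - 165 t - 79 R$)
$\frac{1}{C{\left(M,-124 \right)}} = \frac{1}{\left(-165\right) \left(-124\right) - \frac{220015}{527}} = \frac{1}{20460 - \frac{220015}{527}} = \frac{1}{\frac{10562405}{527}} = \frac{527}{10562405}$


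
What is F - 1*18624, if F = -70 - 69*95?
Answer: -25249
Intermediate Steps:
F = -6625 (F = -70 - 6555 = -6625)
F - 1*18624 = -6625 - 1*18624 = -6625 - 18624 = -25249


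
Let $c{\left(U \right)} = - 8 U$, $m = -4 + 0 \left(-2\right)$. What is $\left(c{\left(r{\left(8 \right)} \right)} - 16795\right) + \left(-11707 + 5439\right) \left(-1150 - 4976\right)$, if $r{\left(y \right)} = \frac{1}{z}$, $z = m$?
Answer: $38380975$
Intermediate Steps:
$m = -4$ ($m = -4 + 0 = -4$)
$z = -4$
$r{\left(y \right)} = - \frac{1}{4}$ ($r{\left(y \right)} = \frac{1}{-4} = - \frac{1}{4}$)
$\left(c{\left(r{\left(8 \right)} \right)} - 16795\right) + \left(-11707 + 5439\right) \left(-1150 - 4976\right) = \left(\left(-8\right) \left(- \frac{1}{4}\right) - 16795\right) + \left(-11707 + 5439\right) \left(-1150 - 4976\right) = \left(2 - 16795\right) - -38397768 = -16793 + 38397768 = 38380975$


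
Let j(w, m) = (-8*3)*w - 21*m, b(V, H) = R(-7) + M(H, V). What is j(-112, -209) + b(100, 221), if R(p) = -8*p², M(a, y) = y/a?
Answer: 1477485/221 ≈ 6685.5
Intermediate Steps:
b(V, H) = -392 + V/H (b(V, H) = -8*(-7)² + V/H = -8*49 + V/H = -392 + V/H)
j(w, m) = -24*w - 21*m
j(-112, -209) + b(100, 221) = (-24*(-112) - 21*(-209)) + (-392 + 100/221) = (2688 + 4389) + (-392 + 100*(1/221)) = 7077 + (-392 + 100/221) = 7077 - 86532/221 = 1477485/221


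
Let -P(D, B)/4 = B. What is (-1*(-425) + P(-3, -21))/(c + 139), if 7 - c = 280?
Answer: -509/134 ≈ -3.7985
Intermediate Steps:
c = -273 (c = 7 - 1*280 = 7 - 280 = -273)
P(D, B) = -4*B
(-1*(-425) + P(-3, -21))/(c + 139) = (-1*(-425) - 4*(-21))/(-273 + 139) = (425 + 84)/(-134) = 509*(-1/134) = -509/134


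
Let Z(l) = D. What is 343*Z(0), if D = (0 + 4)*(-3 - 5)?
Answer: -10976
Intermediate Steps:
D = -32 (D = 4*(-8) = -32)
Z(l) = -32
343*Z(0) = 343*(-32) = -10976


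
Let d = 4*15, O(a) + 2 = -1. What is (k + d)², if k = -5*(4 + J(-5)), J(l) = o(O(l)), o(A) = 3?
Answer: 625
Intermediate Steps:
O(a) = -3 (O(a) = -2 - 1 = -3)
d = 60
J(l) = 3
k = -35 (k = -5*(4 + 3) = -5*7 = -35)
(k + d)² = (-35 + 60)² = 25² = 625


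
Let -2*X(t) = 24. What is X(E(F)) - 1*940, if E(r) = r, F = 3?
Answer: -952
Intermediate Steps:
X(t) = -12 (X(t) = -½*24 = -12)
X(E(F)) - 1*940 = -12 - 1*940 = -12 - 940 = -952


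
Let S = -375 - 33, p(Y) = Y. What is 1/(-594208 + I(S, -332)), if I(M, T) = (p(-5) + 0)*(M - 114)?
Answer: -1/591598 ≈ -1.6903e-6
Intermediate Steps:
S = -408
I(M, T) = 570 - 5*M (I(M, T) = (-5 + 0)*(M - 114) = -5*(-114 + M) = 570 - 5*M)
1/(-594208 + I(S, -332)) = 1/(-594208 + (570 - 5*(-408))) = 1/(-594208 + (570 + 2040)) = 1/(-594208 + 2610) = 1/(-591598) = -1/591598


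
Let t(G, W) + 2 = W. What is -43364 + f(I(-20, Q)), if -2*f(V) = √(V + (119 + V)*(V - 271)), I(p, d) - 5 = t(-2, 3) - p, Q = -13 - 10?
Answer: -43364 - I*√35499/2 ≈ -43364.0 - 94.206*I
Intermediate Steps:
t(G, W) = -2 + W
Q = -23
I(p, d) = 6 - p (I(p, d) = 5 + ((-2 + 3) - p) = 5 + (1 - p) = 6 - p)
f(V) = -√(V + (-271 + V)*(119 + V))/2 (f(V) = -√(V + (119 + V)*(V - 271))/2 = -√(V + (119 + V)*(-271 + V))/2 = -√(V + (-271 + V)*(119 + V))/2)
-43364 + f(I(-20, Q)) = -43364 - √(-32249 + (6 - 1*(-20))² - 151*(6 - 1*(-20)))/2 = -43364 - √(-32249 + (6 + 20)² - 151*(6 + 20))/2 = -43364 - √(-32249 + 26² - 151*26)/2 = -43364 - √(-32249 + 676 - 3926)/2 = -43364 - I*√35499/2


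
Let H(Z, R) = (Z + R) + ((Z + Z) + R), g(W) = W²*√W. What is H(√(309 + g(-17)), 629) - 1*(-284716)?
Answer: 285974 + 3*√(309 + 289*I*√17) ≈ 2.8606e+5 + 64.412*I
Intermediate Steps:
g(W) = W^(5/2)
H(Z, R) = 2*R + 3*Z (H(Z, R) = (R + Z) + (2*Z + R) = (R + Z) + (R + 2*Z) = 2*R + 3*Z)
H(√(309 + g(-17)), 629) - 1*(-284716) = (2*629 + 3*√(309 + (-17)^(5/2))) - 1*(-284716) = (1258 + 3*√(309 + 289*I*√17)) + 284716 = 285974 + 3*√(309 + 289*I*√17)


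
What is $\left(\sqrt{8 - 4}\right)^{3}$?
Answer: $8$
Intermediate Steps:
$\left(\sqrt{8 - 4}\right)^{3} = \left(\sqrt{4}\right)^{3} = 2^{3} = 8$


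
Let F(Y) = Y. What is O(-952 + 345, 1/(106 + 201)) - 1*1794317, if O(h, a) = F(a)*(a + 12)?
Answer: -169112579248/94249 ≈ -1.7943e+6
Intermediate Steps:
O(h, a) = a*(12 + a) (O(h, a) = a*(a + 12) = a*(12 + a))
O(-952 + 345, 1/(106 + 201)) - 1*1794317 = (12 + 1/(106 + 201))/(106 + 201) - 1*1794317 = (12 + 1/307)/307 - 1794317 = (1/307)*(3685/307) - 1794317 = 3685/94249 - 1794317 = -169112579248/94249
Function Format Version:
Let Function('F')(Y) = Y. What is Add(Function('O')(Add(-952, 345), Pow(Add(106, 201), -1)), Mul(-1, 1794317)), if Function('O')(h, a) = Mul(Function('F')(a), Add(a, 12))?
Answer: Rational(-169112579248, 94249) ≈ -1.7943e+6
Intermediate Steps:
Function('O')(h, a) = Mul(a, Add(12, a)) (Function('O')(h, a) = Mul(a, Add(a, 12)) = Mul(a, Add(12, a)))
Add(Function('O')(Add(-952, 345), Pow(Add(106, 201), -1)), Mul(-1, 1794317)) = Add(Mul(Pow(Add(106, 201), -1), Add(12, Pow(Add(106, 201), -1))), Mul(-1, 1794317)) = Add(Mul(Pow(307, -1), Add(12, Pow(307, -1))), -1794317) = Add(Mul(Rational(1, 307), Add(12, Rational(1, 307))), -1794317) = Add(Mul(Rational(1, 307), Rational(3685, 307)), -1794317) = Add(Rational(3685, 94249), -1794317) = Rational(-169112579248, 94249)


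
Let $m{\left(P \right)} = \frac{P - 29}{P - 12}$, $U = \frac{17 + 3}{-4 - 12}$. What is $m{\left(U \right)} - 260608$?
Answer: $- \frac{13812103}{53} \approx -2.6061 \cdot 10^{5}$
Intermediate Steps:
$U = - \frac{5}{4}$ ($U = \frac{20}{-16} = 20 \left(- \frac{1}{16}\right) = - \frac{5}{4} \approx -1.25$)
$m{\left(P \right)} = \frac{-29 + P}{-12 + P}$
$m{\left(U \right)} - 260608 = \frac{-29 - \frac{5}{4}}{-12 - \frac{5}{4}} - 260608 = \frac{1}{- \frac{53}{4}} \left(- \frac{121}{4}\right) - 260608 = \left(- \frac{4}{53}\right) \left(- \frac{121}{4}\right) - 260608 = \frac{121}{53} - 260608 = - \frac{13812103}{53}$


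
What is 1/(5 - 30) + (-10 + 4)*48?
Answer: -7201/25 ≈ -288.04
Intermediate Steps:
1/(5 - 30) + (-10 + 4)*48 = 1/(-25) - 6*48 = -1/25 - 288 = -7201/25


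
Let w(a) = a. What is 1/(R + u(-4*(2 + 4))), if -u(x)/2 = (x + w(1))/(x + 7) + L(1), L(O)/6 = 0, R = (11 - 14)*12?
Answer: -17/658 ≈ -0.025836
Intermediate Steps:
R = -36 (R = -3*12 = -36)
L(O) = 0 (L(O) = 6*0 = 0)
u(x) = -2*(1 + x)/(7 + x) (u(x) = -2*((x + 1)/(x + 7) + 0) = -2*((1 + x)/(7 + x) + 0) = -2*(1 + x)/(7 + x))
1/(R + u(-4*(2 + 4))) = 1/(-36 + 2*(-1 - (-4)*(2 + 4))/(7 - 4*(2 + 4))) = 1/(-36 + 2*(-1 - (-4)*6)/(7 - 4*6)) = 1/(-36 + 2*(-1 - 1*(-24))/(7 - 24)) = 1/(-36 + 2*(-1 + 24)/(-17)) = 1/(-36 + 2*(-1/17)*23) = 1/(-36 - 46/17) = 1/(-658/17) = -17/658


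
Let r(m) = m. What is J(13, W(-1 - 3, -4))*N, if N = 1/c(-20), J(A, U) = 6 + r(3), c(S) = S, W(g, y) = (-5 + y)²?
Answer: -9/20 ≈ -0.45000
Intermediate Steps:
J(A, U) = 9 (J(A, U) = 6 + 3 = 9)
N = -1/20 (N = 1/(-20) = -1/20 ≈ -0.050000)
J(13, W(-1 - 3, -4))*N = 9*(-1/20) = -9/20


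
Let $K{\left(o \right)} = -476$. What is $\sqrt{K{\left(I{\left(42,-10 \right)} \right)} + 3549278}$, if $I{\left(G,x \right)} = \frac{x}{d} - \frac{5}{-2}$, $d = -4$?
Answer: $\sqrt{3548802} \approx 1883.8$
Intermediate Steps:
$I{\left(G,x \right)} = \frac{5}{2} - \frac{x}{4}$ ($I{\left(G,x \right)} = \frac{x}{-4} - \frac{5}{-2} = x \left(- \frac{1}{4}\right) - - \frac{5}{2} = - \frac{x}{4} + \frac{5}{2} = \frac{5}{2} - \frac{x}{4}$)
$\sqrt{K{\left(I{\left(42,-10 \right)} \right)} + 3549278} = \sqrt{-476 + 3549278} = \sqrt{3548802}$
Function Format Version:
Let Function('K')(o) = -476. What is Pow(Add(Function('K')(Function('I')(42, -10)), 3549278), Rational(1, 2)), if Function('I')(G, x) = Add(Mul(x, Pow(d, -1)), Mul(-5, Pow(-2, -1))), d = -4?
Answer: Pow(3548802, Rational(1, 2)) ≈ 1883.8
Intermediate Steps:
Function('I')(G, x) = Add(Rational(5, 2), Mul(Rational(-1, 4), x)) (Function('I')(G, x) = Add(Mul(x, Pow(-4, -1)), Mul(-5, Pow(-2, -1))) = Add(Mul(x, Rational(-1, 4)), Mul(-5, Rational(-1, 2))) = Add(Mul(Rational(-1, 4), x), Rational(5, 2)) = Add(Rational(5, 2), Mul(Rational(-1, 4), x)))
Pow(Add(Function('K')(Function('I')(42, -10)), 3549278), Rational(1, 2)) = Pow(Add(-476, 3549278), Rational(1, 2)) = Pow(3548802, Rational(1, 2))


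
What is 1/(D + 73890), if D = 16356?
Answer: 1/90246 ≈ 1.1081e-5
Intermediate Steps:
1/(D + 73890) = 1/(16356 + 73890) = 1/90246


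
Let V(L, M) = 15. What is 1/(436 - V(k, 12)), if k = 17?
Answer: 1/421 ≈ 0.0023753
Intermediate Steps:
1/(436 - V(k, 12)) = 1/(436 - 1*15) = 1/(436 - 15) = 1/421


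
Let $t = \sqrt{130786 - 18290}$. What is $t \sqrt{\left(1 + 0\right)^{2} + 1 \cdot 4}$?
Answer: $4 \sqrt{35155} \approx 749.99$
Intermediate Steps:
$t = 4 \sqrt{7031}$ ($t = \sqrt{112496} = 4 \sqrt{7031} \approx 335.4$)
$t \sqrt{\left(1 + 0\right)^{2} + 1 \cdot 4} = 4 \sqrt{7031} \sqrt{\left(1 + 0\right)^{2} + 1 \cdot 4} = 4 \sqrt{7031} \sqrt{1^{2} + 4} = 4 \sqrt{7031} \sqrt{1 + 4} = 4 \sqrt{7031} \sqrt{5} = 4 \sqrt{35155}$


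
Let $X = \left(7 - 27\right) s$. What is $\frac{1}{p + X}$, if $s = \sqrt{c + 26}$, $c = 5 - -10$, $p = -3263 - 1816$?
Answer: $- \frac{5079}{25779841} + \frac{20 \sqrt{41}}{25779841} \approx -0.00019205$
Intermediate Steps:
$p = -5079$
$c = 15$ ($c = 5 + 10 = 15$)
$s = \sqrt{41}$ ($s = \sqrt{15 + 26} = \sqrt{41} \approx 6.4031$)
$X = - 20 \sqrt{41}$ ($X = \left(7 - 27\right) \sqrt{41} = - 20 \sqrt{41} \approx -128.06$)
$\frac{1}{p + X} = \frac{1}{-5079 - 20 \sqrt{41}}$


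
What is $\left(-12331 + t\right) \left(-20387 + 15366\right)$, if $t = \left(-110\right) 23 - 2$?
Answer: $74627123$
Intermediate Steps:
$t = -2532$ ($t = -2530 - 2 = -2532$)
$\left(-12331 + t\right) \left(-20387 + 15366\right) = \left(-12331 - 2532\right) \left(-20387 + 15366\right) = \left(-14863\right) \left(-5021\right) = 74627123$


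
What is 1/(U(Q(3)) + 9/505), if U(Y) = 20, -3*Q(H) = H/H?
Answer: 505/10109 ≈ 0.049955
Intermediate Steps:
Q(H) = -⅓ (Q(H) = -H/(3*H) = -⅓*1 = -⅓)
1/(U(Q(3)) + 9/505) = 1/(20 + 9/505) = 1/(10109/505) = 505/10109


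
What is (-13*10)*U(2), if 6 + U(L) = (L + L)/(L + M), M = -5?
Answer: 2860/3 ≈ 953.33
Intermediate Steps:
U(L) = -6 + 2*L/(-5 + L) (U(L) = -6 + (L + L)/(L - 5) = -6 + (2*L)/(-5 + L) = -6 + 2*L/(-5 + L))
(-13*10)*U(2) = (-13*10)*(2*(15 - 2*2)/(-5 + 2)) = -260*(15 - 4)/(-3) = -260*(-1)*11/3 = -130*(-22/3) = 2860/3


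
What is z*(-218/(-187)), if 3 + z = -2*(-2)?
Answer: 218/187 ≈ 1.1658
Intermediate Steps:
z = 1 (z = -3 - 2*(-2) = -3 + 4 = 1)
z*(-218/(-187)) = 1*(-218/(-187)) = 1*(-218*(-1/187)) = 1*(218/187) = 218/187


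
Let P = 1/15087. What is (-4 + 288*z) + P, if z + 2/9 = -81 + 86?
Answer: 20699365/15087 ≈ 1372.0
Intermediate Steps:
z = 43/9 (z = -2/9 + (-81 + 86) = -2/9 + 5 = 43/9 ≈ 4.7778)
P = 1/15087 ≈ 6.6282e-5
(-4 + 288*z) + P = (-4 + 288*(43/9)) + 1/15087 = (-4 + 1376) + 1/15087 = 1372 + 1/15087 = 20699365/15087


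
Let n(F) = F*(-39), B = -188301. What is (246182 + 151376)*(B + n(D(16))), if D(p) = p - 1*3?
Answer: -75062130864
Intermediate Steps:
D(p) = -3 + p (D(p) = p - 3 = -3 + p)
n(F) = -39*F
(246182 + 151376)*(B + n(D(16))) = (246182 + 151376)*(-188301 - 39*(-3 + 16)) = 397558*(-188301 - 39*13) = 397558*(-188301 - 507) = 397558*(-188808) = -75062130864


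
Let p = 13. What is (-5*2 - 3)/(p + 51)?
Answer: -13/64 ≈ -0.20313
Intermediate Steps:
(-5*2 - 3)/(p + 51) = (-5*2 - 3)/(13 + 51) = (-10 - 3)/64 = (1/64)*(-13) = -13/64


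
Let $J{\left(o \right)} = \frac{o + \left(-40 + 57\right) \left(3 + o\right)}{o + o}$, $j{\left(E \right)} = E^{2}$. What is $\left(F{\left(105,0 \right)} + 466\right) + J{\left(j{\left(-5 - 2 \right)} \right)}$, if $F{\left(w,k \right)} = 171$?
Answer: $\frac{63359}{98} \approx 646.52$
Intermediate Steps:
$J{\left(o \right)} = \frac{51 + 18 o}{2 o}$ ($J{\left(o \right)} = \frac{o + 17 \left(3 + o\right)}{2 o} = \left(o + \left(51 + 17 o\right)\right) \frac{1}{2 o} = \left(51 + 18 o\right) \frac{1}{2 o} = \frac{51 + 18 o}{2 o}$)
$\left(F{\left(105,0 \right)} + 466\right) + J{\left(j{\left(-5 - 2 \right)} \right)} = \left(171 + 466\right) + \left(9 + \frac{51}{2 \left(-5 - 2\right)^{2}}\right) = 637 + \left(9 + \frac{51}{2 \left(-5 - 2\right)^{2}}\right) = 637 + \left(9 + \frac{51}{2 \left(-7\right)^{2}}\right) = 637 + \left(9 + \frac{51}{2 \cdot 49}\right) = 637 + \left(9 + \frac{51}{2} \cdot \frac{1}{49}\right) = 637 + \left(9 + \frac{51}{98}\right) = 637 + \frac{933}{98} = \frac{63359}{98}$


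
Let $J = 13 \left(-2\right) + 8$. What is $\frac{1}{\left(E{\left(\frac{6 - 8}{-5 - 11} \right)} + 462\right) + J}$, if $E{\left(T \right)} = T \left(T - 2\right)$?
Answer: $\frac{64}{28401} \approx 0.0022534$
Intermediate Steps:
$J = -18$ ($J = -26 + 8 = -18$)
$E{\left(T \right)} = T \left(-2 + T\right)$
$\frac{1}{\left(E{\left(\frac{6 - 8}{-5 - 11} \right)} + 462\right) + J} = \frac{1}{\left(\frac{6 - 8}{-5 - 11} \left(-2 + \frac{6 - 8}{-5 - 11}\right) + 462\right) - 18} = \frac{1}{\left(- \frac{2}{-16} \left(-2 - \frac{2}{-16}\right) + 462\right) - 18} = \frac{1}{\left(\left(-2\right) \left(- \frac{1}{16}\right) \left(-2 - - \frac{1}{8}\right) + 462\right) - 18} = \frac{1}{\left(\frac{-2 + \frac{1}{8}}{8} + 462\right) - 18} = \frac{1}{\left(\frac{1}{8} \left(- \frac{15}{8}\right) + 462\right) - 18} = \frac{1}{\left(- \frac{15}{64} + 462\right) - 18} = \frac{1}{\frac{29553}{64} - 18} = \frac{1}{\frac{28401}{64}} = \frac{64}{28401}$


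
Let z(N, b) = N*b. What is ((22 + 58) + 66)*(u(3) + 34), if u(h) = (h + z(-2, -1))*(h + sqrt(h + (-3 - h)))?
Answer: 7154 + 730*I*sqrt(3) ≈ 7154.0 + 1264.4*I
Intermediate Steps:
u(h) = (2 + h)*(h + I*sqrt(3)) (u(h) = (h - 2*(-1))*(h + sqrt(h + (-3 - h))) = (h + 2)*(h + sqrt(-3)) = (2 + h)*(h + I*sqrt(3)))
((22 + 58) + 66)*(u(3) + 34) = ((22 + 58) + 66)*((3**2 + 2*3 + 2*I*sqrt(3) + I*3*sqrt(3)) + 34) = (80 + 66)*((9 + 6 + 2*I*sqrt(3) + 3*I*sqrt(3)) + 34) = 146*((15 + 5*I*sqrt(3)) + 34) = 146*(49 + 5*I*sqrt(3)) = 7154 + 730*I*sqrt(3)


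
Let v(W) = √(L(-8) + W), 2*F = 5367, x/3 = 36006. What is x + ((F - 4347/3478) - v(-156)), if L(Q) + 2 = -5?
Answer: 192507735/1739 - I*√163 ≈ 1.107e+5 - 12.767*I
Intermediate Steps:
x = 108018 (x = 3*36006 = 108018)
L(Q) = -7 (L(Q) = -2 - 5 = -7)
F = 5367/2 (F = (½)*5367 = 5367/2 ≈ 2683.5)
v(W) = √(-7 + W)
x + ((F - 4347/3478) - v(-156)) = 108018 + ((5367/2 - 4347/3478) - √(-7 - 156)) = 108018 + ((5367/2 - 4347/3478) - √(-163)) = 108018 + ((5367/2 - 1*4347/3478) - I*√163) = 108018 + ((5367/2 - 4347/3478) - I*√163) = 108018 + (4664433/1739 - I*√163) = 192507735/1739 - I*√163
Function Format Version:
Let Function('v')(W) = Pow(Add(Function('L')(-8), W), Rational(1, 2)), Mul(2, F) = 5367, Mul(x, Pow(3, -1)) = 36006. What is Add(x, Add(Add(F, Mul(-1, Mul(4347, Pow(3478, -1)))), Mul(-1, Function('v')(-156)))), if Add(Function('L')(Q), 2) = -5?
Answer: Add(Rational(192507735, 1739), Mul(-1, I, Pow(163, Rational(1, 2)))) ≈ Add(1.1070e+5, Mul(-12.767, I))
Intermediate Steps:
x = 108018 (x = Mul(3, 36006) = 108018)
Function('L')(Q) = -7 (Function('L')(Q) = Add(-2, -5) = -7)
F = Rational(5367, 2) (F = Mul(Rational(1, 2), 5367) = Rational(5367, 2) ≈ 2683.5)
Function('v')(W) = Pow(Add(-7, W), Rational(1, 2))
Add(x, Add(Add(F, Mul(-1, Mul(4347, Pow(3478, -1)))), Mul(-1, Function('v')(-156)))) = Add(108018, Add(Add(Rational(5367, 2), Mul(-1, Mul(4347, Pow(3478, -1)))), Mul(-1, Pow(Add(-7, -156), Rational(1, 2))))) = Add(108018, Add(Add(Rational(5367, 2), Mul(-1, Mul(4347, Rational(1, 3478)))), Mul(-1, Pow(-163, Rational(1, 2))))) = Add(108018, Add(Add(Rational(5367, 2), Mul(-1, Rational(4347, 3478))), Mul(-1, Mul(I, Pow(163, Rational(1, 2)))))) = Add(108018, Add(Add(Rational(5367, 2), Rational(-4347, 3478)), Mul(-1, I, Pow(163, Rational(1, 2))))) = Add(108018, Add(Rational(4664433, 1739), Mul(-1, I, Pow(163, Rational(1, 2))))) = Add(Rational(192507735, 1739), Mul(-1, I, Pow(163, Rational(1, 2))))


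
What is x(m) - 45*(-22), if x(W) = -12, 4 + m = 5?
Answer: 978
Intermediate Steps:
m = 1 (m = -4 + 5 = 1)
x(m) - 45*(-22) = -12 - 45*(-22) = -12 + 990 = 978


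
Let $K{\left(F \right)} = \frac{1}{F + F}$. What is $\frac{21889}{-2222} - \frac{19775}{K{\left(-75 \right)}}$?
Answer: $\frac{6590985611}{2222} \approx 2.9662 \cdot 10^{6}$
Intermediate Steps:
$K{\left(F \right)} = \frac{1}{2 F}$
$\frac{21889}{-2222} - \frac{19775}{K{\left(-75 \right)}} = \frac{21889}{-2222} - \frac{19775}{\frac{1}{2} \frac{1}{-75}} = 21889 \left(- \frac{1}{2222}\right) - \frac{19775}{\frac{1}{2} \left(- \frac{1}{75}\right)} = - \frac{21889}{2222} - \frac{19775}{- \frac{1}{150}} = - \frac{21889}{2222} - -2966250 = - \frac{21889}{2222} + 2966250 = \frac{6590985611}{2222}$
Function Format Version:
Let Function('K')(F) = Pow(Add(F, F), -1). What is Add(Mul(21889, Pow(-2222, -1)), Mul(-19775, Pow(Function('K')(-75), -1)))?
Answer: Rational(6590985611, 2222) ≈ 2.9662e+6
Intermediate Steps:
Function('K')(F) = Mul(Rational(1, 2), Pow(F, -1)) (Function('K')(F) = Pow(Mul(2, F), -1) = Mul(Rational(1, 2), Pow(F, -1)))
Add(Mul(21889, Pow(-2222, -1)), Mul(-19775, Pow(Function('K')(-75), -1))) = Add(Mul(21889, Pow(-2222, -1)), Mul(-19775, Pow(Mul(Rational(1, 2), Pow(-75, -1)), -1))) = Add(Mul(21889, Rational(-1, 2222)), Mul(-19775, Pow(Mul(Rational(1, 2), Rational(-1, 75)), -1))) = Add(Rational(-21889, 2222), Mul(-19775, Pow(Rational(-1, 150), -1))) = Add(Rational(-21889, 2222), Mul(-19775, -150)) = Add(Rational(-21889, 2222), 2966250) = Rational(6590985611, 2222)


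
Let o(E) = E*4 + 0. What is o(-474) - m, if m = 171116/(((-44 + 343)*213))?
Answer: -120921668/63687 ≈ -1898.7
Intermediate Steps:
o(E) = 4*E (o(E) = 4*E + 0 = 4*E)
m = 171116/63687 (m = 171116/((299*213)) = 171116/63687 ≈ 2.6868)
o(-474) - m = 4*(-474) - 1*171116/63687 = -1896 - 171116/63687 = -120921668/63687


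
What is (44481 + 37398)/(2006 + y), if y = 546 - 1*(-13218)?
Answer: 81879/15770 ≈ 5.1921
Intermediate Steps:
y = 13764 (y = 546 + 13218 = 13764)
(44481 + 37398)/(2006 + y) = (44481 + 37398)/(2006 + 13764) = 81879/15770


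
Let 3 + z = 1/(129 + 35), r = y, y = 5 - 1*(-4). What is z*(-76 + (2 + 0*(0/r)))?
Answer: 18167/82 ≈ 221.55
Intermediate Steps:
y = 9 (y = 5 + 4 = 9)
r = 9
z = -491/164 (z = -3 + 1/(129 + 35) = -3 + 1/164 = -491/164 ≈ -2.9939)
z*(-76 + (2 + 0*(0/r))) = -491*(-76 + (2 + 0*(0/9)))/164 = -491*(-76 + (2 + 0*(0*(⅑))))/164 = -491*(-76 + (2 + 0*0))/164 = -491*(-76 + (2 + 0))/164 = -491*(-76 + 2)/164 = -491/164*(-74) = 18167/82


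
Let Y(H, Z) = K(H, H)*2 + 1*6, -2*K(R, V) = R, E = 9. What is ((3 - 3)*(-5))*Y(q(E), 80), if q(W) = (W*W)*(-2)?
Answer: 0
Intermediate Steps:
K(R, V) = -R/2
q(W) = -2*W² (q(W) = W²*(-2) = -2*W²)
Y(H, Z) = 6 - H (Y(H, Z) = -H/2*2 + 1*6 = -H + 6 = 6 - H)
((3 - 3)*(-5))*Y(q(E), 80) = ((3 - 3)*(-5))*(6 - (-2)*9²) = (0*(-5))*(6 - (-2)*81) = 0*(6 - 1*(-162)) = 0*(6 + 162) = 0*168 = 0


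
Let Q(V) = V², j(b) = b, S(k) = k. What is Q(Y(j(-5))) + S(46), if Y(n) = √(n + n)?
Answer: 36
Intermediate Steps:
Y(n) = √2*√n (Y(n) = √(2*n) = √2*√n)
Q(Y(j(-5))) + S(46) = (√2*√(-5))² + 46 = (√2*(I*√5))² + 46 = (I*√10)² + 46 = -10 + 46 = 36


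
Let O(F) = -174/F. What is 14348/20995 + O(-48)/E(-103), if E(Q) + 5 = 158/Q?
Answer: 855151/6649240 ≈ 0.12861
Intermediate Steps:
E(Q) = -5 + 158/Q
14348/20995 + O(-48)/E(-103) = 14348/20995 + (-174/(-48))/(-5 + 158/(-103)) = 14348*(1/20995) + (-174*(-1/48))/(-5 + 158*(-1/103)) = 844/1235 + 29/(8*(-5 - 158/103)) = 844/1235 + 29/(8*(-673/103)) = 844/1235 + (29/8)*(-103/673) = 844/1235 - 2987/5384 = 855151/6649240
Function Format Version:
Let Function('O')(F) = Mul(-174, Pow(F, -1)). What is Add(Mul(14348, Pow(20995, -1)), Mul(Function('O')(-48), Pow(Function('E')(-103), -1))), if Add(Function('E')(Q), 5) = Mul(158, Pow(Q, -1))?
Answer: Rational(855151, 6649240) ≈ 0.12861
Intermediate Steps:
Function('E')(Q) = Add(-5, Mul(158, Pow(Q, -1)))
Add(Mul(14348, Pow(20995, -1)), Mul(Function('O')(-48), Pow(Function('E')(-103), -1))) = Add(Mul(14348, Pow(20995, -1)), Mul(Mul(-174, Pow(-48, -1)), Pow(Add(-5, Mul(158, Pow(-103, -1))), -1))) = Add(Mul(14348, Rational(1, 20995)), Mul(Mul(-174, Rational(-1, 48)), Pow(Add(-5, Mul(158, Rational(-1, 103))), -1))) = Add(Rational(844, 1235), Mul(Rational(29, 8), Pow(Add(-5, Rational(-158, 103)), -1))) = Add(Rational(844, 1235), Mul(Rational(29, 8), Pow(Rational(-673, 103), -1))) = Add(Rational(844, 1235), Mul(Rational(29, 8), Rational(-103, 673))) = Add(Rational(844, 1235), Rational(-2987, 5384)) = Rational(855151, 6649240)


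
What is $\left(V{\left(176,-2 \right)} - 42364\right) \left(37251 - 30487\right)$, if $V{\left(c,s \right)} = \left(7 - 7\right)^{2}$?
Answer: $-286550096$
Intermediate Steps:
$V{\left(c,s \right)} = 0$ ($V{\left(c,s \right)} = 0^{2} = 0$)
$\left(V{\left(176,-2 \right)} - 42364\right) \left(37251 - 30487\right) = \left(0 - 42364\right) \left(37251 - 30487\right) = \left(-42364\right) 6764 = -286550096$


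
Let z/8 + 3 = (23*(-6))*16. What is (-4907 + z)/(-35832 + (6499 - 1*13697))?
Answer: 4519/8606 ≈ 0.52510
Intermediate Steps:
z = -17688 (z = -24 + 8*((23*(-6))*16) = -24 + 8*(-138*16) = -24 + 8*(-2208) = -24 - 17664 = -17688)
(-4907 + z)/(-35832 + (6499 - 1*13697)) = (-4907 - 17688)/(-35832 + (6499 - 1*13697)) = -22595/(-35832 + (6499 - 13697)) = -22595/(-35832 - 7198) = -22595/(-43030) = -22595*(-1/43030) = 4519/8606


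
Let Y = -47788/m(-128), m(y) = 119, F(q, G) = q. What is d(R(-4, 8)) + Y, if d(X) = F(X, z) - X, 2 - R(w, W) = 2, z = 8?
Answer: -47788/119 ≈ -401.58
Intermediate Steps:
R(w, W) = 0 (R(w, W) = 2 - 1*2 = 2 - 2 = 0)
d(X) = 0 (d(X) = X - X = 0)
Y = -47788/119 ≈ -401.58
d(R(-4, 8)) + Y = 0 - 47788/119 = -47788/119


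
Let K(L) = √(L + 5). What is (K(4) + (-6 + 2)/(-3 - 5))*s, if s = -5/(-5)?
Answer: 7/2 ≈ 3.5000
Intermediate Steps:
s = 1 (s = -5*(-⅕) = 1)
K(L) = √(5 + L)
(K(4) + (-6 + 2)/(-3 - 5))*s = (√(5 + 4) + (-6 + 2)/(-3 - 5))*1 = (√9 - 4/(-8))*1 = (3 - 4*(-⅛))*1 = (3 + ½)*1 = (7/2)*1 = 7/2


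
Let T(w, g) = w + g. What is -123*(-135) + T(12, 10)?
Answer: 16627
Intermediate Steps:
T(w, g) = g + w
-123*(-135) + T(12, 10) = -123*(-135) + (10 + 12) = 16605 + 22 = 16627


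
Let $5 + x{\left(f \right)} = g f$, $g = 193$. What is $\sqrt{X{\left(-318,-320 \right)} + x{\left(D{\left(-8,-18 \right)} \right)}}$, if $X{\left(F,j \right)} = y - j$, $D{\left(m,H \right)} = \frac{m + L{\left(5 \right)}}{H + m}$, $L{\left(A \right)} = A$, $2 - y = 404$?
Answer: $\frac{3 i \sqrt{4862}}{26} \approx 8.0455 i$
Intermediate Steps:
$y = -402$ ($y = 2 - 404 = -402$)
$D{\left(m,H \right)} = \frac{5 + m}{H + m}$ ($D{\left(m,H \right)} = \frac{m + 5}{H + m} = \frac{5 + m}{H + m}$)
$X{\left(F,j \right)} = -402 - j$
$x{\left(f \right)} = -5 + 193 f$
$\sqrt{X{\left(-318,-320 \right)} + x{\left(D{\left(-8,-18 \right)} \right)}} = \sqrt{\left(-402 - -320\right) - \left(5 - 193 \frac{5 - 8}{-18 - 8}\right)} = \sqrt{\left(-402 + 320\right) - \left(5 - 193 \frac{1}{-26} \left(-3\right)\right)} = \sqrt{-82 - \left(5 - 193 \left(\left(- \frac{1}{26}\right) \left(-3\right)\right)\right)} = \sqrt{-82 + \left(-5 + 193 \cdot \frac{3}{26}\right)} = \sqrt{-82 + \left(-5 + \frac{579}{26}\right)} = \sqrt{-82 + \frac{449}{26}} = \sqrt{- \frac{1683}{26}} = \frac{3 i \sqrt{4862}}{26}$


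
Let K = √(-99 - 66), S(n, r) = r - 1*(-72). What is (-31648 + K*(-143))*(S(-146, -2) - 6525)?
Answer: 204287840 + 923065*I*√165 ≈ 2.0429e+8 + 1.1857e+7*I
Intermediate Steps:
S(n, r) = 72 + r (S(n, r) = r + 72 = 72 + r)
K = I*√165 (K = √(-165) = I*√165 ≈ 12.845*I)
(-31648 + K*(-143))*(S(-146, -2) - 6525) = (-31648 + (I*√165)*(-143))*((72 - 2) - 6525) = (-31648 - 143*I*√165)*(70 - 6525) = (-31648 - 143*I*√165)*(-6455) = 204287840 + 923065*I*√165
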